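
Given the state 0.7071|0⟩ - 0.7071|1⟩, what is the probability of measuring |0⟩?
0.5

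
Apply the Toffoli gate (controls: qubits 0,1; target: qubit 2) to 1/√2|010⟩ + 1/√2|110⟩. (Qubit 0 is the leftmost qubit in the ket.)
1/√2|010⟩ + 1/√2|111⟩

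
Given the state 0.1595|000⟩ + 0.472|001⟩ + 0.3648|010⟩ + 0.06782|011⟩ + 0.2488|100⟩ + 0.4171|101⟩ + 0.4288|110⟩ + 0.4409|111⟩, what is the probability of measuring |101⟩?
0.174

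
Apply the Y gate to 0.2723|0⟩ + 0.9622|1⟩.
-0.9622i|0⟩ + 0.2723i|1⟩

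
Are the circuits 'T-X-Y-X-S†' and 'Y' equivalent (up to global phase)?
No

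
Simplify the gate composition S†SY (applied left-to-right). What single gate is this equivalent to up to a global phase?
Y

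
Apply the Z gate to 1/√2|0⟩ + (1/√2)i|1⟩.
1/√2|0⟩ - (1/√2)i|1⟩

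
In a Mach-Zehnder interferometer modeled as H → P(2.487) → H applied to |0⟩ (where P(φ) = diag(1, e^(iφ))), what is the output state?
(0.1034 + 0.3044i)|0⟩ + (0.8966 - 0.3044i)|1⟩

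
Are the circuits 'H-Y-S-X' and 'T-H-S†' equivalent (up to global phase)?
No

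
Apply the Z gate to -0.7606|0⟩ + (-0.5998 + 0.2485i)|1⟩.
-0.7606|0⟩ + (0.5998 - 0.2485i)|1⟩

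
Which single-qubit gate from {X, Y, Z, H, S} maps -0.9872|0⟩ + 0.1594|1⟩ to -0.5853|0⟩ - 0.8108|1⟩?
H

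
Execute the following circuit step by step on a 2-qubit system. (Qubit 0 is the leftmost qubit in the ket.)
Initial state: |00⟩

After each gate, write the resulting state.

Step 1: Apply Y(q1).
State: i|01⟩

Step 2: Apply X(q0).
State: i|11⟩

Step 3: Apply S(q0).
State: -|11⟩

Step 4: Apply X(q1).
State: -|10⟩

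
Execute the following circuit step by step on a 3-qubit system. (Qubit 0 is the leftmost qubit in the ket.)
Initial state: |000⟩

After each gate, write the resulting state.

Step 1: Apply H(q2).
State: 1/√2|000⟩ + 1/√2|001⟩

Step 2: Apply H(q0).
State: 1/2|000⟩ + 1/2|001⟩ + 1/2|100⟩ + 1/2|101⟩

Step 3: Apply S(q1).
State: 1/2|000⟩ + 1/2|001⟩ + 1/2|100⟩ + 1/2|101⟩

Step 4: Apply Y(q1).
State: (1/2)i|010⟩ + (1/2)i|011⟩ + (1/2)i|110⟩ + (1/2)i|111⟩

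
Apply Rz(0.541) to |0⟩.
(0.9636 - 0.2672i)|0⟩

Rz(0.541) = [[e^(−iθ/2), 0], [0, e^(iθ/2)]] with e^(±iθ/2) = cos(θ/2) ± i·sin(θ/2); θ = 0.541, cos(θ/2) ≈ 0.963637, sin(θ/2) ≈ 0.267213.
With a = amp(|0⟩) = 1 and b = amp(|1⟩) = 0:
new amp(|0⟩) = (0.963637 - 0.267213i)·a = (0.9636 - 0.2672i)
new amp(|1⟩) = (0.963637 + 0.267213i)·b = 0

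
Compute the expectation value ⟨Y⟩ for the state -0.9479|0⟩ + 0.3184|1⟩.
0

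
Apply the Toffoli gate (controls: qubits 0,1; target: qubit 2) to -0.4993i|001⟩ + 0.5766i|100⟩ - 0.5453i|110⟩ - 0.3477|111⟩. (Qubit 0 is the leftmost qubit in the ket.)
-0.4993i|001⟩ + 0.5766i|100⟩ - 0.3477|110⟩ - 0.5453i|111⟩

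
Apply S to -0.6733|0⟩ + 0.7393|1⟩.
-0.6733|0⟩ + 0.7393i|1⟩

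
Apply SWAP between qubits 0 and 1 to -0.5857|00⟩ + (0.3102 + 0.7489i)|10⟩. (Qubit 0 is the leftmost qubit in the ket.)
-0.5857|00⟩ + (0.3102 + 0.7489i)|01⟩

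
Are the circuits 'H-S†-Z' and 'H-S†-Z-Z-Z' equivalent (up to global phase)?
Yes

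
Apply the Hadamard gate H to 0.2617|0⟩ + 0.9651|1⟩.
0.8675|0⟩ - 0.4974|1⟩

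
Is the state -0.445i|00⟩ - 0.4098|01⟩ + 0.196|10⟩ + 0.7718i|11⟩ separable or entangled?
Entangled

Writing the state as a|00⟩ + b|01⟩ + c|10⟩ + d|11⟩, it is a product state iff ad − bc = 0.
Here (a, b, c, d) = (-0.445i, -0.4098, 0.196, 0.7718i): ad − bc = (-0.445i)(0.7718i) − (-0.4098)(0.196) = 0.4238 ≠ 0, so the state is entangled.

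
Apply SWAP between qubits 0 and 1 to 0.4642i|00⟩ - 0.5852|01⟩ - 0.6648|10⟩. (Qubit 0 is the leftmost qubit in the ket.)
0.4642i|00⟩ - 0.6648|01⟩ - 0.5852|10⟩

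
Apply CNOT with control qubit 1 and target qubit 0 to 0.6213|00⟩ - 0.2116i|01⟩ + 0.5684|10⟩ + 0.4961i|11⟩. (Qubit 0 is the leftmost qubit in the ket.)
0.6213|00⟩ + 0.4961i|01⟩ + 0.5684|10⟩ - 0.2116i|11⟩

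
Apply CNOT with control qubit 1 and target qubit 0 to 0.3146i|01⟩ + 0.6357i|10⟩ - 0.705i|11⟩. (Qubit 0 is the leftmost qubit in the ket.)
-0.705i|01⟩ + 0.6357i|10⟩ + 0.3146i|11⟩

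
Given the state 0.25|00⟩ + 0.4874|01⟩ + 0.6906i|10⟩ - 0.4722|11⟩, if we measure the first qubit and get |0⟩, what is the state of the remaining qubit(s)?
0.4564|0⟩ + 0.8898|1⟩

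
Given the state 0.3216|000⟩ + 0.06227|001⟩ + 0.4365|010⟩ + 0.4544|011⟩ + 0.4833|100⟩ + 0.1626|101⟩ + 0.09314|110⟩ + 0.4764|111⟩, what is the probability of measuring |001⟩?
0.003878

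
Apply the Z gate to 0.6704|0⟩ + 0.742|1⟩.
0.6704|0⟩ - 0.742|1⟩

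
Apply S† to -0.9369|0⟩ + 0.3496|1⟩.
-0.9369|0⟩ - 0.3496i|1⟩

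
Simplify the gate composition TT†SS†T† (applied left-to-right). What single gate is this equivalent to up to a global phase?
T†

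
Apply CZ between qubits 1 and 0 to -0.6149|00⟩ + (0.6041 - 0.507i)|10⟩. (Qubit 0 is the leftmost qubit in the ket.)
-0.6149|00⟩ + (0.6041 - 0.507i)|10⟩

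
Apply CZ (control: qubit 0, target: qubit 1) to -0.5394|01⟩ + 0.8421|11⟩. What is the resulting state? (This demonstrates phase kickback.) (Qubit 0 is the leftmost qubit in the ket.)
-0.5394|01⟩ - 0.8421|11⟩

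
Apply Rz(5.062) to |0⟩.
(-0.8193 - 0.5734i)|0⟩

Rz(5.062) = [[e^(−iθ/2), 0], [0, e^(iθ/2)]] with e^(±iθ/2) = cos(θ/2) ± i·sin(θ/2); θ = 5.062, cos(θ/2) ≈ -0.819308, sin(θ/2) ≈ 0.573353.
With a = amp(|0⟩) = 1 and b = amp(|1⟩) = 0:
new amp(|0⟩) = (-0.819308 - 0.573353i)·a = (-0.8193 - 0.5734i)
new amp(|1⟩) = (-0.819308 + 0.573353i)·b = 0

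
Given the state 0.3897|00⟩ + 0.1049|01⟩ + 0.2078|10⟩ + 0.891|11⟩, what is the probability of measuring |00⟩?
0.1519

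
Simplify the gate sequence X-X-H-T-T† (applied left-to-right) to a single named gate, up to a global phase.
H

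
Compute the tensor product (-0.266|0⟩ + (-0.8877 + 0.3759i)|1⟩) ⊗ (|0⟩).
-0.266|00⟩ + (-0.8877 + 0.3759i)|10⟩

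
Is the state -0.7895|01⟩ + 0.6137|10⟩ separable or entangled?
Entangled

Writing the state as a|00⟩ + b|01⟩ + c|10⟩ + d|11⟩, it is a product state iff ad − bc = 0.
Here (a, b, c, d) = (0, -0.7895, 0.6137, 0): ad − bc = (0)(0) − (-0.7895)(0.6137) = 0.4845 ≠ 0, so the state is entangled.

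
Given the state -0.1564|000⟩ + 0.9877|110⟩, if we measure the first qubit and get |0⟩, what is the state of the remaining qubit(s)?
-|00⟩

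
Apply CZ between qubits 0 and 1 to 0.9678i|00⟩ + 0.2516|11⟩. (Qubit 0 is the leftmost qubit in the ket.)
0.9678i|00⟩ - 0.2516|11⟩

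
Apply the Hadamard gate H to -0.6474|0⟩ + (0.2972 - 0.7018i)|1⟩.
(-0.2476 - 0.4962i)|0⟩ + (-0.6679 + 0.4962i)|1⟩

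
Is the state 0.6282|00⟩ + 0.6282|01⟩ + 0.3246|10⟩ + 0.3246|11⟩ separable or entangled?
Separable

Writing the state as a|00⟩ + b|01⟩ + c|10⟩ + d|11⟩, it is a product state iff ad − bc = 0.
Here (a, b, c, d) = (0.6282, 0.6282, 0.3246, 0.3246): ad − bc = (0.6282)(0.3246) − (0.6282)(0.3246) = 0, so the state is separable.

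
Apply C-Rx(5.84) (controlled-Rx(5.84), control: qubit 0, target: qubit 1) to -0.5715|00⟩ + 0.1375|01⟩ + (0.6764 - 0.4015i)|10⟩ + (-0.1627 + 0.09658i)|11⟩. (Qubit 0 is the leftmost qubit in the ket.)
-0.5715|00⟩ + 0.1375|01⟩ + (-0.6386 + 0.4274i)|10⟩ + (0.07048 - 0.2429i)|11⟩

C-Rx(5.84) leaves the control-|0⟩ kets |00⟩, |01⟩ unchanged and applies Rx(5.84) to qubit 1 on the control-|1⟩ pair (|10⟩, |11⟩).
Rx(5.84) = [[cos(θ/2), −i·sin(θ/2)], [−i·sin(θ/2), cos(θ/2)]]; θ = 5.84, cos(θ/2) ≈ -0.975549, sin(θ/2) ≈ 0.219784.
With a = amp(|10⟩) = (0.6764 - 0.4015i) and b = amp(|11⟩) = (-0.1627 + 0.09658i):
new amp(|10⟩) = (-0.975549)·a + (-0.219784i)·b = (-0.6386 + 0.4274i)
new amp(|11⟩) = (-0.219784i)·a + (-0.975549)·b = (0.07048 - 0.2429i)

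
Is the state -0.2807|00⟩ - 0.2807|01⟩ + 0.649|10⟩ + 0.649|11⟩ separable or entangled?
Separable

Writing the state as a|00⟩ + b|01⟩ + c|10⟩ + d|11⟩, it is a product state iff ad − bc = 0.
Here (a, b, c, d) = (-0.2807, -0.2807, 0.649, 0.649): ad − bc = (-0.2807)(0.649) − (-0.2807)(0.649) = 0, so the state is separable.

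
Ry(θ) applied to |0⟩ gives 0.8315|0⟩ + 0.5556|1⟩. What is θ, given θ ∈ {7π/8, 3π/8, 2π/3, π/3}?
3π/8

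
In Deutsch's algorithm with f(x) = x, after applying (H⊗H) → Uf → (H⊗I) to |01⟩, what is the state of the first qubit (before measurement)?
|1⟩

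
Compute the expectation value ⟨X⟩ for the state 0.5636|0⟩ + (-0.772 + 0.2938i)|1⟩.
-0.8702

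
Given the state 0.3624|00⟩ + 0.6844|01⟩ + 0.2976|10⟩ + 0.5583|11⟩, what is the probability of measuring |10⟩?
0.08857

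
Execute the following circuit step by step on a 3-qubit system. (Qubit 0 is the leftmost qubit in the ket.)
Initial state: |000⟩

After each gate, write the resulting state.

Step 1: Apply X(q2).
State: |001⟩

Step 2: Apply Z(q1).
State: |001⟩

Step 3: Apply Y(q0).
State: i|101⟩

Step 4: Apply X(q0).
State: i|001⟩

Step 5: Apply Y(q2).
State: |000⟩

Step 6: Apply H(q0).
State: 1/√2|000⟩ + 1/√2|100⟩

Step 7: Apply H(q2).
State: 1/2|000⟩ + 1/2|001⟩ + 1/2|100⟩ + 1/2|101⟩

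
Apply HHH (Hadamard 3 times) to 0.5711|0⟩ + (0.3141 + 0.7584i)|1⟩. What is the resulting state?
(0.6259 + 0.5363i)|0⟩ + (0.1817 - 0.5363i)|1⟩

H² = I, so H^3 = H: a single Hadamard. With (a, b) = (0.5711, (0.3141 + 0.7584i)), H gives ((a + b)/√2, (a − b)/√2) = ((0.6259 + 0.5363i), (0.1817 - 0.5363i)).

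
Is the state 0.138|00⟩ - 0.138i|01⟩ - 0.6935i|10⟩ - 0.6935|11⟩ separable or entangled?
Separable

Writing the state as a|00⟩ + b|01⟩ + c|10⟩ + d|11⟩, it is a product state iff ad − bc = 0.
Here (a, b, c, d) = (0.138, -0.138i, -0.6935i, -0.6935): ad − bc = (0.138)(-0.6935) − (-0.138i)(-0.6935i) = 0, so the state is separable.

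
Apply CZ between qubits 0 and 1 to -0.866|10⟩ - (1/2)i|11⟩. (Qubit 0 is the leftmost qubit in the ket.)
-0.866|10⟩ + (1/2)i|11⟩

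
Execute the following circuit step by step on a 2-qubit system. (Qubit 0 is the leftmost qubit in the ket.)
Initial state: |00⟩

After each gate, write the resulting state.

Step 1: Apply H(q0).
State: 1/√2|00⟩ + 1/√2|10⟩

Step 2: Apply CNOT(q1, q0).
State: 1/√2|00⟩ + 1/√2|10⟩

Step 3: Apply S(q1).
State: 1/√2|00⟩ + 1/√2|10⟩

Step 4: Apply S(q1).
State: 1/√2|00⟩ + 1/√2|10⟩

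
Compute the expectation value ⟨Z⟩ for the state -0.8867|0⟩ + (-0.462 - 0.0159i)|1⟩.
0.5725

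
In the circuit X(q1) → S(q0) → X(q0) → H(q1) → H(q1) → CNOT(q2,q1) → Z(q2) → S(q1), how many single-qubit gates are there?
7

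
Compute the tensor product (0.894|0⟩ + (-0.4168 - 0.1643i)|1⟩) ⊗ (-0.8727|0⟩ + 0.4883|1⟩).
-0.7802|00⟩ + 0.4365|01⟩ + (0.3637 + 0.1434i)|10⟩ + (-0.2035 - 0.08023i)|11⟩

amp(|b₁b₂…⟩) = product of the factor amplitudes for bits b₁, b₂, …; only kets whose every factor amplitude is nonzero survive.
|00⟩: (0.894)(-0.8727) = -0.7802
|01⟩: (0.894)(0.4883) = 0.4365
|10⟩: (-0.4168 - 0.1643i)(-0.8727) = (0.3637 + 0.1434i)
|11⟩: (-0.4168 - 0.1643i)(0.4883) = (-0.2035 - 0.08023i)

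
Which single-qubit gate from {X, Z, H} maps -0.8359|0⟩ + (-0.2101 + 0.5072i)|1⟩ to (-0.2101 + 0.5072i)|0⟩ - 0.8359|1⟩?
X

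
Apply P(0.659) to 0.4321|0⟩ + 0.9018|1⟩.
0.4321|0⟩ + (0.713 + 0.5522i)|1⟩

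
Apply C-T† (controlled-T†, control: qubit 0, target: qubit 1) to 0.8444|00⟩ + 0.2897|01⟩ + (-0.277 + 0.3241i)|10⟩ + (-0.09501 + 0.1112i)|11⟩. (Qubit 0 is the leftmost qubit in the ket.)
0.8444|00⟩ + 0.2897|01⟩ + (-0.277 + 0.3241i)|10⟩ + (0.01145 + 0.1458i)|11⟩

C-T† leaves the control-|0⟩ kets |00⟩, |01⟩ unchanged and applies T† to qubit 1 on the control-|1⟩ pair (|10⟩, |11⟩).
T† = [[1, 0], [0, (1/√2 - (1/√2)i)]].
With a = amp(|10⟩) = (-0.277 + 0.3241i) and b = amp(|11⟩) = (-0.09501 + 0.1112i):
new amp(|10⟩) = (1)·a = (-0.277 + 0.3241i)
new amp(|11⟩) = (1/√2 - (1/√2)i)·b = (0.01145 + 0.1458i)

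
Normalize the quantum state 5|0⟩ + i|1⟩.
0.9806|0⟩ + 0.1961i|1⟩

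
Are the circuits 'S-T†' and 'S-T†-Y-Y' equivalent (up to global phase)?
Yes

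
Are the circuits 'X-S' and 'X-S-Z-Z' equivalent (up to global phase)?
Yes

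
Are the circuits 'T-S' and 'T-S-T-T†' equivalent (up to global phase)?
Yes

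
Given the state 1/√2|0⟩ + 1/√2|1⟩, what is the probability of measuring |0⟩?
1/2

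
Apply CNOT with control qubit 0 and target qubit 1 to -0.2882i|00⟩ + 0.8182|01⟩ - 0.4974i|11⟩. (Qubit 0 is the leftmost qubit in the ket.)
-0.2882i|00⟩ + 0.8182|01⟩ - 0.4974i|10⟩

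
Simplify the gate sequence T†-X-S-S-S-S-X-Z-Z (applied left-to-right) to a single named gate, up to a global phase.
T†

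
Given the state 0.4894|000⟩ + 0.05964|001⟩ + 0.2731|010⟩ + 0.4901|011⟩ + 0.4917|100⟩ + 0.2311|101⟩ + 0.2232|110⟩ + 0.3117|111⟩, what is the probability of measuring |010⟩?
0.07458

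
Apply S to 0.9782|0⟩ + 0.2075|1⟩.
0.9782|0⟩ + 0.2075i|1⟩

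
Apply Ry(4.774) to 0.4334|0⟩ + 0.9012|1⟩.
-0.9331|0⟩ - 0.3597|1⟩

Ry(4.774) = [[cos(θ/2), −sin(θ/2)], [sin(θ/2), cos(θ/2)]]; θ = 4.774, cos(θ/2) ≈ -0.728551, sin(θ/2) ≈ 0.684992.
With a = amp(|0⟩) = 0.4334 and b = amp(|1⟩) = 0.9012:
new amp(|0⟩) = (-0.728551)·a + (-0.684992)·b = -0.9331
new amp(|1⟩) = (0.684992)·a + (-0.728551)·b = -0.3597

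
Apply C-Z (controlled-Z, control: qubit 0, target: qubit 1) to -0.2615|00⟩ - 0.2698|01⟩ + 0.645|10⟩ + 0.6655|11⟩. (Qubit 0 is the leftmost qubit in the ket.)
-0.2615|00⟩ - 0.2698|01⟩ + 0.645|10⟩ - 0.6655|11⟩

C-Z leaves the control-|0⟩ kets |00⟩, |01⟩ unchanged and applies Z to qubit 1 on the control-|1⟩ pair (|10⟩, |11⟩).
Z = [[1, 0], [0, -1]].
With a = amp(|10⟩) = 0.645 and b = amp(|11⟩) = 0.6655:
new amp(|10⟩) = (1)·a = 0.645
new amp(|11⟩) = (-1)·b = -0.6655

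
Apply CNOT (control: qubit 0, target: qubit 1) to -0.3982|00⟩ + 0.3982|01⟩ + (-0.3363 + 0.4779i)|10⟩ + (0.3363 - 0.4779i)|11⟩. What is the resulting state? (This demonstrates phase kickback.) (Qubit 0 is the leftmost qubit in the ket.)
-0.3982|00⟩ + 0.3982|01⟩ + (0.3363 - 0.4779i)|10⟩ + (-0.3363 + 0.4779i)|11⟩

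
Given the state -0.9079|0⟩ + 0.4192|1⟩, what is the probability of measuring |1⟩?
0.1757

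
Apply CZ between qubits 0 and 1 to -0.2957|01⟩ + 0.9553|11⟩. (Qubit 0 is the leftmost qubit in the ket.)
-0.2957|01⟩ - 0.9553|11⟩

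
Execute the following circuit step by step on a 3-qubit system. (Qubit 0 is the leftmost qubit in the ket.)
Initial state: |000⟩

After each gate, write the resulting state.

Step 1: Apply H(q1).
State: 1/√2|000⟩ + 1/√2|010⟩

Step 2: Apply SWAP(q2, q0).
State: 1/√2|000⟩ + 1/√2|010⟩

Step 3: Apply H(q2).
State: 1/2|000⟩ + 1/2|001⟩ + 1/2|010⟩ + 1/2|011⟩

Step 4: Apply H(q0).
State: 1/√8|000⟩ + 1/√8|001⟩ + 1/√8|010⟩ + 1/√8|011⟩ + 1/√8|100⟩ + 1/√8|101⟩ + 1/√8|110⟩ + 1/√8|111⟩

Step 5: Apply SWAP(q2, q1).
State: 1/√8|000⟩ + 1/√8|001⟩ + 1/√8|010⟩ + 1/√8|011⟩ + 1/√8|100⟩ + 1/√8|101⟩ + 1/√8|110⟩ + 1/√8|111⟩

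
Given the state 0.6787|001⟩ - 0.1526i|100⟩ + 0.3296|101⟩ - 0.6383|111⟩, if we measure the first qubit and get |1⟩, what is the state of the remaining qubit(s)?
-0.2078i|00⟩ + 0.4488|01⟩ - 0.8691|11⟩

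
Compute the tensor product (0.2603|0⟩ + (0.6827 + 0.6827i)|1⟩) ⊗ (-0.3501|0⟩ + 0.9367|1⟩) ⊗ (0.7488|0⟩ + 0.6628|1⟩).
-0.06824|000⟩ - 0.0604|001⟩ + 0.1826|010⟩ + 0.1616|011⟩ + (-0.179 - 0.179i)|100⟩ + (-0.1584 - 0.1584i)|101⟩ + (0.4788 + 0.4788i)|110⟩ + (0.4239 + 0.4239i)|111⟩

amp(|b₁b₂…⟩) = product of the factor amplitudes for bits b₁, b₂, …; only kets whose every factor amplitude is nonzero survive.
|000⟩: (0.2603)(-0.3501)(0.7488) = -0.06824
|001⟩: (0.2603)(-0.3501)(0.6628) = -0.0604
|010⟩: (0.2603)(0.9367)(0.7488) = 0.1826
|011⟩: (0.2603)(0.9367)(0.6628) = 0.1616
|100⟩: (0.6827 + 0.6827i)(-0.3501)(0.7488) = (-0.179 - 0.179i)
|101⟩: (0.6827 + 0.6827i)(-0.3501)(0.6628) = (-0.1584 - 0.1584i)
|110⟩: (0.6827 + 0.6827i)(0.9367)(0.7488) = (0.4788 + 0.4788i)
|111⟩: (0.6827 + 0.6827i)(0.9367)(0.6628) = (0.4239 + 0.4239i)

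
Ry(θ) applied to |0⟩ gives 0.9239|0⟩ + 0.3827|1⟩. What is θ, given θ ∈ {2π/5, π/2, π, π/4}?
π/4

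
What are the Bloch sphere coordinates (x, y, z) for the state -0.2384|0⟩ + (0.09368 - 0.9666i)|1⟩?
(-0.04467, 0.4609, -0.8863)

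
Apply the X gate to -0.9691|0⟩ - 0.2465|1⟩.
-0.2465|0⟩ - 0.9691|1⟩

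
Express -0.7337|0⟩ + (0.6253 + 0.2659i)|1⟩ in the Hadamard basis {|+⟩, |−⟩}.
(-0.07665 + 0.188i)|+⟩ + (-0.961 - 0.188i)|−⟩

With |ψ⟩ = α|0⟩ + β|1⟩, the Hadamard-basis coefficients are ⟨+|ψ⟩ = (α + β)/√2 and ⟨−|ψ⟩ = (α − β)/√2.
Here α = -0.7337, β = (0.6253 + 0.2659i): (α + β)/√2 = (-0.07665 + 0.188i), (α − β)/√2 = (-0.961 - 0.188i).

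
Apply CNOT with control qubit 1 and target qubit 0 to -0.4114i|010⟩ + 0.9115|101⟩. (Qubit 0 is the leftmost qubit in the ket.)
0.9115|101⟩ - 0.4114i|110⟩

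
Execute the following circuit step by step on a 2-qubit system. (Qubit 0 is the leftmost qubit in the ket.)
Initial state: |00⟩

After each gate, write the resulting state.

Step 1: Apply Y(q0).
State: i|10⟩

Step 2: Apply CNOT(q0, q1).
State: i|11⟩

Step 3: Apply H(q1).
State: (1/√2)i|10⟩ - (1/√2)i|11⟩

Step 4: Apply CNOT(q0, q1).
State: -(1/√2)i|10⟩ + (1/√2)i|11⟩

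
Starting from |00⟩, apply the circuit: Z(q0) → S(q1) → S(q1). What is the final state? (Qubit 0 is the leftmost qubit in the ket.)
|00⟩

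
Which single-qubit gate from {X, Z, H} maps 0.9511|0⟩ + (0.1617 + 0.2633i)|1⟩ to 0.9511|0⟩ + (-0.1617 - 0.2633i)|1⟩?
Z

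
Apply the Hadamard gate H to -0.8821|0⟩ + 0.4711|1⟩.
-0.2906|0⟩ - 0.9569|1⟩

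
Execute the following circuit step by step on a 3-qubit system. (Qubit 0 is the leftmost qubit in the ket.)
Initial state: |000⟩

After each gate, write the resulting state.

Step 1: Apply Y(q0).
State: i|100⟩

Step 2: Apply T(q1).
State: i|100⟩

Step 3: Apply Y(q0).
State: |000⟩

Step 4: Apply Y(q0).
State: i|100⟩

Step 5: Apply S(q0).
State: -|100⟩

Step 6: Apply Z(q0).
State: |100⟩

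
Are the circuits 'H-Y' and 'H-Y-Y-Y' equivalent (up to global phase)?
Yes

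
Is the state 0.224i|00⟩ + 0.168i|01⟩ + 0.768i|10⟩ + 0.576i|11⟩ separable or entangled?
Separable

Writing the state as a|00⟩ + b|01⟩ + c|10⟩ + d|11⟩, it is a product state iff ad − bc = 0.
Here (a, b, c, d) = (0.224i, 0.168i, 0.768i, 0.576i): ad − bc = (0.224i)(0.576i) − (0.168i)(0.768i) = 0, so the state is separable.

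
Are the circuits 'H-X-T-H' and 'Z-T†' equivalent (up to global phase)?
No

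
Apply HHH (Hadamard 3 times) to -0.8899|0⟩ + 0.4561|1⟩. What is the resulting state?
-0.3067|0⟩ - 0.9518|1⟩

H² = I, so H^3 = H: a single Hadamard. With (a, b) = (-0.8899, 0.4561), H gives ((a + b)/√2, (a − b)/√2) = (-0.3067, -0.9518).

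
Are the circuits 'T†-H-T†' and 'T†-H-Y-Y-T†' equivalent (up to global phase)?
Yes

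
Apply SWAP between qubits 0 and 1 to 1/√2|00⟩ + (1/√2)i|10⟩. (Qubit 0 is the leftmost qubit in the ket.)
1/√2|00⟩ + (1/√2)i|01⟩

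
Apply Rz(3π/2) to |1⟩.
(-1/√2 + (1/√2)i)|1⟩

Rz(3π/2) = [[e^(−iθ/2), 0], [0, e^(iθ/2)]] with e^(±iθ/2) = cos(θ/2) ± i·sin(θ/2); θ = 3π/2, cos(θ/2) ≈ -0.707107, sin(θ/2) ≈ 0.707107.
With a = amp(|0⟩) = 0 and b = amp(|1⟩) = 1:
new amp(|0⟩) = (-0.707107 - 0.707107i)·a = 0
new amp(|1⟩) = (-0.707107 + 0.707107i)·b = (-1/√2 + (1/√2)i)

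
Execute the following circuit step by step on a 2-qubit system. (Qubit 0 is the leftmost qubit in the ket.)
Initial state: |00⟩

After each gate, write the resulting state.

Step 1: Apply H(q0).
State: 1/√2|00⟩ + 1/√2|10⟩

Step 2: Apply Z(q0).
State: 1/√2|00⟩ - 1/√2|10⟩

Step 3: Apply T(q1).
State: 1/√2|00⟩ - 1/√2|10⟩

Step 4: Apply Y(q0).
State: (1/√2)i|00⟩ + (1/√2)i|10⟩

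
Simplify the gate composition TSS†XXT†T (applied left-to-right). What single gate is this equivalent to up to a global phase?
T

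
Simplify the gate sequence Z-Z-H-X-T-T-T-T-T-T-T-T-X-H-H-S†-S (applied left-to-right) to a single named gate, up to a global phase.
H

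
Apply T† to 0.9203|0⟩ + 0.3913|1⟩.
0.9203|0⟩ + (0.2767 - 0.2767i)|1⟩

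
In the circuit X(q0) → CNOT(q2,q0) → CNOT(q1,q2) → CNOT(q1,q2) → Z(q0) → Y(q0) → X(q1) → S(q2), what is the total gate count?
8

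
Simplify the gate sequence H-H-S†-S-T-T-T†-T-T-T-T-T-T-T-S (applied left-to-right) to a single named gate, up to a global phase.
S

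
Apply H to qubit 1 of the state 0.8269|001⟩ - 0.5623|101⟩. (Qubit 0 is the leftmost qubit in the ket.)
0.5847|001⟩ + 0.5847|011⟩ - 0.3976|101⟩ - 0.3976|111⟩

H on qubit 1 mixes each pair of kets that differ only in qubit 1: amplitudes (a, b) of (|…0…⟩, |…1…⟩) become ((a + b)/√2, (a − b)/√2). Kets absent from the input have amplitude 0.
(|001⟩, |011⟩): (a, b) = (0.8269, 0) → (0.5847, 0.5847)
(|101⟩, |111⟩): (a, b) = (-0.5623, 0) → (-0.3976, -0.3976)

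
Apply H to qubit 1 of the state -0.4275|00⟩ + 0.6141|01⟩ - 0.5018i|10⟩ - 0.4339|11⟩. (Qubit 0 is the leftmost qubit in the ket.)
0.1319|00⟩ - 0.7365|01⟩ + (-0.3068 - 0.3548i)|10⟩ + (0.3068 - 0.3548i)|11⟩

H on qubit 1 mixes each pair of kets that differ only in qubit 1: amplitudes (a, b) of (|…0…⟩, |…1…⟩) become ((a + b)/√2, (a − b)/√2). Kets absent from the input have amplitude 0.
(|00⟩, |01⟩): (a, b) = (-0.4275, 0.6141) → (0.1319, -0.7365)
(|10⟩, |11⟩): (a, b) = (-0.5018i, -0.4339) → ((-0.3068 - 0.3548i), (0.3068 - 0.3548i))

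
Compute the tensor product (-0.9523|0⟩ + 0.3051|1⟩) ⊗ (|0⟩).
-0.9523|00⟩ + 0.3051|10⟩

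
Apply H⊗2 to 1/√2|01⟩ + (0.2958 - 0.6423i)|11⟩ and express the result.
(0.5015 - 0.3212i)|00⟩ + (-0.5015 + 0.3212i)|01⟩ + (0.2057 + 0.3212i)|10⟩ + (-0.2057 - 0.3212i)|11⟩

H⊗2 gives amp(|y⟩) = (1/2) Σ_x (−1)^(x·y) amp(|x⟩), where x·y is the number of positions in which both x and y have a 1.
|00⟩: (1/√2 + (0.2958 - 0.6423i))/2 = (0.5015 - 0.3212i)
|01⟩: (-1/√2 - (0.2958 - 0.6423i))/2 = (-0.5015 + 0.3212i)
|10⟩: (1/√2 - (0.2958 - 0.6423i))/2 = (0.2057 + 0.3212i)
|11⟩: (-1/√2 + (0.2958 - 0.6423i))/2 = (-0.2057 - 0.3212i)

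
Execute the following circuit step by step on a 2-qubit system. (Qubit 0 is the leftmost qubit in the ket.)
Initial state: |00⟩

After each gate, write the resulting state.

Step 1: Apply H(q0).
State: 1/√2|00⟩ + 1/√2|10⟩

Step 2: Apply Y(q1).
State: (1/√2)i|01⟩ + (1/√2)i|11⟩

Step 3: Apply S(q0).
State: (1/√2)i|01⟩ - 1/√2|11⟩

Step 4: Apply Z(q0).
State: (1/√2)i|01⟩ + 1/√2|11⟩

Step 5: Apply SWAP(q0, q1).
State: (1/√2)i|10⟩ + 1/√2|11⟩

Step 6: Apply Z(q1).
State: (1/√2)i|10⟩ - 1/√2|11⟩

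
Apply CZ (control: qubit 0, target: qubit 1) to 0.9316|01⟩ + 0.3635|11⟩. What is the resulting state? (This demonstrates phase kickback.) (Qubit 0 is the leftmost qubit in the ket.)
0.9316|01⟩ - 0.3635|11⟩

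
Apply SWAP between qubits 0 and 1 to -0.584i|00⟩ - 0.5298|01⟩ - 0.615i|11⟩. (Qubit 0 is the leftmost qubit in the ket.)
-0.584i|00⟩ - 0.5298|10⟩ - 0.615i|11⟩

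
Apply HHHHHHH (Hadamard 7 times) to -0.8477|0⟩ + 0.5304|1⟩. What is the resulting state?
-0.2244|0⟩ - 0.9745|1⟩

H² = I, so H^7 = H: a single Hadamard. With (a, b) = (-0.8477, 0.5304), H gives ((a + b)/√2, (a − b)/√2) = (-0.2244, -0.9745).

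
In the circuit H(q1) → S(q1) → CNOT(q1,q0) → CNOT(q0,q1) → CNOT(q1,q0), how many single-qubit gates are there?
2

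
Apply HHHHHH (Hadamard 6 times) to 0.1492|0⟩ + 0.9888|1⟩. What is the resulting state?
0.1492|0⟩ + 0.9888|1⟩

H² = I, so an even number of Hadamards cancels: H^6 = I and the state is unchanged.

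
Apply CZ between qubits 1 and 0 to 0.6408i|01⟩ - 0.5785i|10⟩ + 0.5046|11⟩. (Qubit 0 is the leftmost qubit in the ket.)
0.6408i|01⟩ - 0.5785i|10⟩ - 0.5046|11⟩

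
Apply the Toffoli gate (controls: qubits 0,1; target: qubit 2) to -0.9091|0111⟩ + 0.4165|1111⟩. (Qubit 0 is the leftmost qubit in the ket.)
-0.9091|0111⟩ + 0.4165|1101⟩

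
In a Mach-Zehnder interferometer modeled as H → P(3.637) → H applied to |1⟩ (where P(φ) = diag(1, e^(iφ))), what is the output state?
(0.9399 + 0.2377i)|0⟩ + (0.06011 - 0.2377i)|1⟩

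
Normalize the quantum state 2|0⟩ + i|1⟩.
0.8944|0⟩ + (1/√5)i|1⟩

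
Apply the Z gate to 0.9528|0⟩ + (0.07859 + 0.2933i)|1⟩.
0.9528|0⟩ + (-0.07859 - 0.2933i)|1⟩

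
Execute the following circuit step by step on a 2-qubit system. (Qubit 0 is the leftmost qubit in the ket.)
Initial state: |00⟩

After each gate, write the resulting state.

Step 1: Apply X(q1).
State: |01⟩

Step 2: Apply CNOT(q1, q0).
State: |11⟩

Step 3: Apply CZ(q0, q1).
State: -|11⟩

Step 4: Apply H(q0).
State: -1/√2|01⟩ + 1/√2|11⟩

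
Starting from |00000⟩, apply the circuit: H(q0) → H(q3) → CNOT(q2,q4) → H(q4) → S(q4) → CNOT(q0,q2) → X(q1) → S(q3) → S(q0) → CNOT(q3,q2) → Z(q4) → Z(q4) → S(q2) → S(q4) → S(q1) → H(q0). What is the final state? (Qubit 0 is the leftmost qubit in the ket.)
0.25i|01000⟩ - 0.25i|01001⟩ - 0.25i|01010⟩ + 0.25i|01011⟩ - 0.25i|01100⟩ + 0.25i|01101⟩ - 0.25i|01110⟩ + 0.25i|01111⟩ + 0.25i|11000⟩ - 0.25i|11001⟩ + 0.25i|11010⟩ - 0.25i|11011⟩ + 0.25i|11100⟩ - 0.25i|11101⟩ - 0.25i|11110⟩ + 0.25i|11111⟩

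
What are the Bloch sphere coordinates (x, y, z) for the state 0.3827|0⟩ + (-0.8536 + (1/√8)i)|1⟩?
(-0.6533, 0.2706, -0.7072)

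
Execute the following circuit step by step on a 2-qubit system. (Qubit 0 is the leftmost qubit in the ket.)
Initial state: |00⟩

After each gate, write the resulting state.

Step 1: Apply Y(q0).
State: i|10⟩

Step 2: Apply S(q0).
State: -|10⟩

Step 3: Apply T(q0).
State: (-1/√2 - (1/√2)i)|10⟩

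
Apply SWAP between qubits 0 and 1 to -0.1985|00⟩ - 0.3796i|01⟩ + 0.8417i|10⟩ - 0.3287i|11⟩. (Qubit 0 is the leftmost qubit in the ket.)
-0.1985|00⟩ + 0.8417i|01⟩ - 0.3796i|10⟩ - 0.3287i|11⟩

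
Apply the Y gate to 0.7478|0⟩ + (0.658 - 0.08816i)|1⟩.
(-0.08816 - 0.658i)|0⟩ + 0.7478i|1⟩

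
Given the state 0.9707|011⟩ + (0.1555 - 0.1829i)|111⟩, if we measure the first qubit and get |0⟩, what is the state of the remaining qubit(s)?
|11⟩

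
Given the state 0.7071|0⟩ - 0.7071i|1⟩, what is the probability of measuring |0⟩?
0.5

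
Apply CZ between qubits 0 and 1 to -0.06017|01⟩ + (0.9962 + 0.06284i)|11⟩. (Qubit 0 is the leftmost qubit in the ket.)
-0.06017|01⟩ + (-0.9962 - 0.06284i)|11⟩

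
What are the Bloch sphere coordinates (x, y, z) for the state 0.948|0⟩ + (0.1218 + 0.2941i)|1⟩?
(0.2309, 0.5576, 0.7974)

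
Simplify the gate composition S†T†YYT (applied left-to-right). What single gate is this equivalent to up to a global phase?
S†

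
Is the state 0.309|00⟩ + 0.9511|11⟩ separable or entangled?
Entangled

Writing the state as a|00⟩ + b|01⟩ + c|10⟩ + d|11⟩, it is a product state iff ad − bc = 0.
Here (a, b, c, d) = (0.309, 0, 0, 0.9511): ad − bc = (0.309)(0.9511) − (0)(0) = 0.2939 ≠ 0, so the state is entangled.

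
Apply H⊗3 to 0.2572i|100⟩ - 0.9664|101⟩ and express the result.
(-0.3417 + 0.09093i)|000⟩ + (0.3417 + 0.09093i)|001⟩ + (-0.3417 + 0.09093i)|010⟩ + (0.3417 + 0.09093i)|011⟩ + (0.3417 - 0.09093i)|100⟩ + (-0.3417 - 0.09093i)|101⟩ + (0.3417 - 0.09093i)|110⟩ + (-0.3417 - 0.09093i)|111⟩

H⊗3 gives amp(|y⟩) = (1/2√2) Σ_x (−1)^(x·y) amp(|x⟩), where x·y is the number of positions in which both x and y have a 1.
|000⟩: (0.2572i - 0.9664)/(2√2) = (-0.3417 + 0.09093i)
|001⟩: (0.2572i + 0.9664)/(2√2) = (0.3417 + 0.09093i)
|010⟩: (0.2572i - 0.9664)/(2√2) = (-0.3417 + 0.09093i)
|011⟩: (0.2572i + 0.9664)/(2√2) = (0.3417 + 0.09093i)
|100⟩: (-0.2572i + 0.9664)/(2√2) = (0.3417 - 0.09093i)
|101⟩: (-0.2572i - 0.9664)/(2√2) = (-0.3417 - 0.09093i)
|110⟩: (-0.2572i + 0.9664)/(2√2) = (0.3417 - 0.09093i)
|111⟩: (-0.2572i - 0.9664)/(2√2) = (-0.3417 - 0.09093i)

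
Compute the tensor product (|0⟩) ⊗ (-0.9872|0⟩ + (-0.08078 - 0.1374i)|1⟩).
-0.9872|00⟩ + (-0.08078 - 0.1374i)|01⟩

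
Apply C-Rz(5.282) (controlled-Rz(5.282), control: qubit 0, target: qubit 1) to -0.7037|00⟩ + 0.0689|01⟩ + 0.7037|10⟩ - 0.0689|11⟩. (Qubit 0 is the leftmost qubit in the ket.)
-0.7037|00⟩ + 0.0689|01⟩ + (-0.6174 - 0.3377i)|10⟩ + (0.06045 - 0.03307i)|11⟩

C-Rz(5.282) leaves the control-|0⟩ kets |00⟩, |01⟩ unchanged and applies Rz(5.282) to qubit 1 on the control-|1⟩ pair (|10⟩, |11⟩).
Rz(5.282) = [[e^(−iθ/2), 0], [0, e^(iθ/2)]] with e^(±iθ/2) = cos(θ/2) ± i·sin(θ/2); θ = 5.282, cos(θ/2) ≈ -0.877298, sin(θ/2) ≈ 0.479946.
With a = amp(|10⟩) = 0.7037 and b = amp(|11⟩) = -0.0689:
new amp(|10⟩) = (-0.877298 - 0.479946i)·a = (-0.6174 - 0.3377i)
new amp(|11⟩) = (-0.877298 + 0.479946i)·b = (0.06045 - 0.03307i)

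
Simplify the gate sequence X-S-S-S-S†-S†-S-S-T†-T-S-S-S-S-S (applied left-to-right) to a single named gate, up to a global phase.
X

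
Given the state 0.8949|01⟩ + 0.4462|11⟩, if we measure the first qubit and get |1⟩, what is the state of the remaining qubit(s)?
|1⟩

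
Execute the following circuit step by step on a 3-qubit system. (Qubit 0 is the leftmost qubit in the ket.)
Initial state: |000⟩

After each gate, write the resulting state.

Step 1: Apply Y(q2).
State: i|001⟩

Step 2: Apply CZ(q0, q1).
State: i|001⟩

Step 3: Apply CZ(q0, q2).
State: i|001⟩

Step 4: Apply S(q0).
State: i|001⟩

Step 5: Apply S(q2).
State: -|001⟩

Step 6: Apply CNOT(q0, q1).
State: -|001⟩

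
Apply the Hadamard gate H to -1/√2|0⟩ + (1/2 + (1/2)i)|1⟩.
(-0.1464 + (1/√8)i)|0⟩ + (-0.8536 - (1/√8)i)|1⟩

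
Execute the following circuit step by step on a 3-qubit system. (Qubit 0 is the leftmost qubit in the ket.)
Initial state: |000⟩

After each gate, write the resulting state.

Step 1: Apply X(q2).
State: |001⟩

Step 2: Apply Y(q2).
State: -i|000⟩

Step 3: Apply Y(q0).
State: |100⟩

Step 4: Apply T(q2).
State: |100⟩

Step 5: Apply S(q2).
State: |100⟩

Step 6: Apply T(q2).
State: |100⟩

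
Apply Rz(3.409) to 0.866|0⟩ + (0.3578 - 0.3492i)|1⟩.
(-0.1154 - 0.8583i)|0⟩ + (0.2984 + 0.4012i)|1⟩

Rz(3.409) = [[e^(−iθ/2), 0], [0, e^(iθ/2)]] with e^(±iθ/2) = cos(θ/2) ± i·sin(θ/2); θ = 3.409, cos(θ/2) ≈ -0.133306, sin(θ/2) ≈ 0.991075.
With a = amp(|0⟩) = 0.866 and b = amp(|1⟩) = (0.3578 - 0.3492i):
new amp(|0⟩) = (-0.133306 - 0.991075i)·a = (-0.1154 - 0.8583i)
new amp(|1⟩) = (-0.133306 + 0.991075i)·b = (0.2984 + 0.4012i)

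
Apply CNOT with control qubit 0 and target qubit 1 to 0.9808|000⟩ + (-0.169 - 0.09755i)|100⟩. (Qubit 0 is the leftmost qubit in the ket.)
0.9808|000⟩ + (-0.169 - 0.09755i)|110⟩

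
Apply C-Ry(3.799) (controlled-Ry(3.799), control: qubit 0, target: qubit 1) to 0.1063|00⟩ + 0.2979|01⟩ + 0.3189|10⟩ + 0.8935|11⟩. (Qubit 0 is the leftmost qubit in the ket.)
0.1063|00⟩ + 0.2979|01⟩ - 0.9486|10⟩ + 0.01339|11⟩

C-Ry(3.799) leaves the control-|0⟩ kets |00⟩, |01⟩ unchanged and applies Ry(3.799) to qubit 1 on the control-|1⟩ pair (|10⟩, |11⟩).
Ry(3.799) = [[cos(θ/2), −sin(θ/2)], [sin(θ/2), cos(θ/2)]]; θ = 3.799, cos(θ/2) ≈ -0.322816, sin(θ/2) ≈ 0.946462.
With a = amp(|10⟩) = 0.3189 and b = amp(|11⟩) = 0.8935:
new amp(|10⟩) = (-0.322816)·a + (-0.946462)·b = -0.9486
new amp(|11⟩) = (0.946462)·a + (-0.322816)·b = 0.01339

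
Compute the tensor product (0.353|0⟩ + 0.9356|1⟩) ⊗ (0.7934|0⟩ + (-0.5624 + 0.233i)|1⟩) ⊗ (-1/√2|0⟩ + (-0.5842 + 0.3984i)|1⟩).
-0.198|000⟩ + (-0.1636 + 0.1116i)|001⟩ + (0.1404 - 0.05816i)|010⟩ + (0.08321 - 0.1271i)|011⟩ - 0.5249|100⟩ + (-0.4337 + 0.2957i)|101⟩ + (0.3721 - 0.1541i)|110⟩ + (0.2205 - 0.337i)|111⟩

amp(|b₁b₂…⟩) = product of the factor amplitudes for bits b₁, b₂, …; only kets whose every factor amplitude is nonzero survive.
|000⟩: (0.353)(0.7934)(-1/√2) = -0.198
|001⟩: (0.353)(0.7934)(-0.5842 + 0.3984i) = (-0.1636 + 0.1116i)
|010⟩: (0.353)(-0.5624 + 0.233i)(-1/√2) = (0.1404 - 0.05816i)
|011⟩: (0.353)(-0.5624 + 0.233i)(-0.5842 + 0.3984i) = (0.08321 - 0.1271i)
|100⟩: (0.9356)(0.7934)(-1/√2) = -0.5249
|101⟩: (0.9356)(0.7934)(-0.5842 + 0.3984i) = (-0.4337 + 0.2957i)
|110⟩: (0.9356)(-0.5624 + 0.233i)(-1/√2) = (0.3721 - 0.1541i)
|111⟩: (0.9356)(-0.5624 + 0.233i)(-0.5842 + 0.3984i) = (0.2205 - 0.337i)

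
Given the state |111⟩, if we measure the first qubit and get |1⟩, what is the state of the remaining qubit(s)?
|11⟩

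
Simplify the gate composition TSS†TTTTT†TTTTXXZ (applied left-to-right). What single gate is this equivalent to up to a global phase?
Z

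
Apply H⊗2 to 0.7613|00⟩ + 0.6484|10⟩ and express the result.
0.7049|00⟩ + 0.7049|01⟩ + 0.05645|10⟩ + 0.05645|11⟩

H⊗2 gives amp(|y⟩) = (1/2) Σ_x (−1)^(x·y) amp(|x⟩), where x·y is the number of positions in which both x and y have a 1.
|00⟩: (0.7613 + 0.6484)/2 = 0.7049
|01⟩: (0.7613 + 0.6484)/2 = 0.7049
|10⟩: (0.7613 - 0.6484)/2 = 0.05645
|11⟩: (0.7613 - 0.6484)/2 = 0.05645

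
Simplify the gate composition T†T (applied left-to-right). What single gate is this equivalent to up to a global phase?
I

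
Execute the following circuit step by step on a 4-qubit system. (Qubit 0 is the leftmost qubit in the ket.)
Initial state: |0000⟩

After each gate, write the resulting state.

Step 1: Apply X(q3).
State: |0001⟩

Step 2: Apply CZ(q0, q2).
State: |0001⟩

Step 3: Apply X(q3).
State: |0000⟩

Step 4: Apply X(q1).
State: |0100⟩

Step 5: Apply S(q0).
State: |0100⟩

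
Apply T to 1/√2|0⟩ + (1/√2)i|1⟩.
1/√2|0⟩ + (-1/2 + (1/2)i)|1⟩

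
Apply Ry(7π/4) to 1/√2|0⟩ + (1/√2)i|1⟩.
(-0.6533 - 0.2706i)|0⟩ + (0.2706 - 0.6533i)|1⟩

Ry(7π/4) = [[cos(θ/2), −sin(θ/2)], [sin(θ/2), cos(θ/2)]]; θ = 7π/4, cos(θ/2) ≈ -0.92388, sin(θ/2) ≈ 0.382683.
With a = amp(|0⟩) = 1/√2 and b = amp(|1⟩) = (1/√2)i:
new amp(|0⟩) = (-0.92388)·a + (-0.382683)·b = (-0.6533 - 0.2706i)
new amp(|1⟩) = (0.382683)·a + (-0.92388)·b = (0.2706 - 0.6533i)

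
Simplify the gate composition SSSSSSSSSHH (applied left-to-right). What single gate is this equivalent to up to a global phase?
S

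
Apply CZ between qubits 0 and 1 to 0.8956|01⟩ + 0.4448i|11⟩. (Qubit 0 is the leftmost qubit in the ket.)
0.8956|01⟩ - 0.4448i|11⟩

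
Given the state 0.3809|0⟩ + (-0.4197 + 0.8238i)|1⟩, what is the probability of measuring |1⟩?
0.8548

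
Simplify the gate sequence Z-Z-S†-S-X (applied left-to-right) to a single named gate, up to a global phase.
X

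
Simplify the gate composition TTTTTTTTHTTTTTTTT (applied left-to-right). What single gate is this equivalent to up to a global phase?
H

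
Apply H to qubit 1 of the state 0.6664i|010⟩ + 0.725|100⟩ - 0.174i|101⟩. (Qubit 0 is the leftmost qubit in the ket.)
0.4712i|000⟩ - 0.4712i|010⟩ + 0.5127|100⟩ - 0.123i|101⟩ + 0.5127|110⟩ - 0.123i|111⟩

H on qubit 1 mixes each pair of kets that differ only in qubit 1: amplitudes (a, b) of (|…0…⟩, |…1…⟩) become ((a + b)/√2, (a − b)/√2). Kets absent from the input have amplitude 0.
(|000⟩, |010⟩): (a, b) = (0, 0.6664i) → (0.4712i, -0.4712i)
(|100⟩, |110⟩): (a, b) = (0.725, 0) → (0.5127, 0.5127)
(|101⟩, |111⟩): (a, b) = (-0.174i, 0) → (-0.123i, -0.123i)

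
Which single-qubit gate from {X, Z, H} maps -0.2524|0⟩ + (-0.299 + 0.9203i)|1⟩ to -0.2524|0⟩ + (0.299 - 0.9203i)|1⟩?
Z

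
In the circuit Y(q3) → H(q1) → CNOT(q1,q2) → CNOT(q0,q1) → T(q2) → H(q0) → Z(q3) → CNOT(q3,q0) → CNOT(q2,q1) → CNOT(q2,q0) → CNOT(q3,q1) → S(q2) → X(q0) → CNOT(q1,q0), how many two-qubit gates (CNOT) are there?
7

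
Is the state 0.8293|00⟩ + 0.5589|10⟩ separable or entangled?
Separable

Writing the state as a|00⟩ + b|01⟩ + c|10⟩ + d|11⟩, it is a product state iff ad − bc = 0.
Here (a, b, c, d) = (0.8293, 0, 0.5589, 0): ad − bc = (0.8293)(0) − (0)(0.5589) = 0, so the state is separable.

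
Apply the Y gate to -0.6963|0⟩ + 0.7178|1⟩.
-0.7178i|0⟩ - 0.6963i|1⟩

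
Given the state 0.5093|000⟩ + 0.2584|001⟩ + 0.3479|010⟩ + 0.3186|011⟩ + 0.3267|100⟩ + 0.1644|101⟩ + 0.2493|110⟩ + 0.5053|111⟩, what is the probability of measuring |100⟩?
0.1067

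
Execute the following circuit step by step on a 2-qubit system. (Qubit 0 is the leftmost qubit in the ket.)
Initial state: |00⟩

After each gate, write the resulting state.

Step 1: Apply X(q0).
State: |10⟩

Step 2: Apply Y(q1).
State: i|11⟩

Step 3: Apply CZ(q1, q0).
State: -i|11⟩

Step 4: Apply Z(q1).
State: i|11⟩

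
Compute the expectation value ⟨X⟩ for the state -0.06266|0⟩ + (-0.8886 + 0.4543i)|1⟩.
0.1114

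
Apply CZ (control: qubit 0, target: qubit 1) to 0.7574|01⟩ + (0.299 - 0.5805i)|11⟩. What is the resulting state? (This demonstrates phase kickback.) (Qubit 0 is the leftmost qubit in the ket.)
0.7574|01⟩ + (-0.299 + 0.5805i)|11⟩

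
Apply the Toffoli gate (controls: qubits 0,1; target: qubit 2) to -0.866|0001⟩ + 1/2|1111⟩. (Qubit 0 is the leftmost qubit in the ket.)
-0.866|0001⟩ + 1/2|1101⟩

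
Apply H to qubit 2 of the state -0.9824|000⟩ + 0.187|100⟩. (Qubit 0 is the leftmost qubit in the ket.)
-0.6947|000⟩ - 0.6947|001⟩ + 0.1322|100⟩ + 0.1322|101⟩

H on qubit 2 mixes each pair of kets that differ only in qubit 2: amplitudes (a, b) of (|…0…⟩, |…1…⟩) become ((a + b)/√2, (a − b)/√2). Kets absent from the input have amplitude 0.
(|000⟩, |001⟩): (a, b) = (-0.9824, 0) → (-0.6947, -0.6947)
(|100⟩, |101⟩): (a, b) = (0.187, 0) → (0.1322, 0.1322)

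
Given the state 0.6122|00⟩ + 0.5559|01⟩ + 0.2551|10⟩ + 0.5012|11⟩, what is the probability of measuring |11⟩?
0.2512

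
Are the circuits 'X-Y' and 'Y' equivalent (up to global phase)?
No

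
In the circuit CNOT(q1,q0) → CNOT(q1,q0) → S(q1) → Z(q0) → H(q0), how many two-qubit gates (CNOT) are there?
2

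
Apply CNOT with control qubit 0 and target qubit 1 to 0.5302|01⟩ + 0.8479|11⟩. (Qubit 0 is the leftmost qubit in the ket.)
0.5302|01⟩ + 0.8479|10⟩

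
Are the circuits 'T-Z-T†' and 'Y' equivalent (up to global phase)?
No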